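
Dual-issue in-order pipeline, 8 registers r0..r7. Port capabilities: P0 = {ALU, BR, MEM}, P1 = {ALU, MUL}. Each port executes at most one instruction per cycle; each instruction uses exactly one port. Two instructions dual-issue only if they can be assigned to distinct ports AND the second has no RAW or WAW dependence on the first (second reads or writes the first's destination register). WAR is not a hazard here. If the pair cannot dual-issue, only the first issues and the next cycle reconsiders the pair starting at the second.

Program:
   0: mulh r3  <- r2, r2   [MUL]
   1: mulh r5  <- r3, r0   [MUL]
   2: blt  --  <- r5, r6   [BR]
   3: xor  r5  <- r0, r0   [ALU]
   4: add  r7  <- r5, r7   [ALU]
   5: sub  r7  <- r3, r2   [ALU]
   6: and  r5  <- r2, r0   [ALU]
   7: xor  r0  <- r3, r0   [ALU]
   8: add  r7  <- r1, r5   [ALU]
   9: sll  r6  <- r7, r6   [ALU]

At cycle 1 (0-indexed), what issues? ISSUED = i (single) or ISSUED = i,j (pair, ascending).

c0: i0 mulh  no-port MUL/MUL
c1: i1 mulh  RAW r5
c2: i2/i3 blt xor  2-wide
c3: i4 add  WAW r7
c4: i5/i6 sub and  2-wide
c5: i7/i8 xor add  2-wide
c6: i9 sll  tail

ISSUED = 1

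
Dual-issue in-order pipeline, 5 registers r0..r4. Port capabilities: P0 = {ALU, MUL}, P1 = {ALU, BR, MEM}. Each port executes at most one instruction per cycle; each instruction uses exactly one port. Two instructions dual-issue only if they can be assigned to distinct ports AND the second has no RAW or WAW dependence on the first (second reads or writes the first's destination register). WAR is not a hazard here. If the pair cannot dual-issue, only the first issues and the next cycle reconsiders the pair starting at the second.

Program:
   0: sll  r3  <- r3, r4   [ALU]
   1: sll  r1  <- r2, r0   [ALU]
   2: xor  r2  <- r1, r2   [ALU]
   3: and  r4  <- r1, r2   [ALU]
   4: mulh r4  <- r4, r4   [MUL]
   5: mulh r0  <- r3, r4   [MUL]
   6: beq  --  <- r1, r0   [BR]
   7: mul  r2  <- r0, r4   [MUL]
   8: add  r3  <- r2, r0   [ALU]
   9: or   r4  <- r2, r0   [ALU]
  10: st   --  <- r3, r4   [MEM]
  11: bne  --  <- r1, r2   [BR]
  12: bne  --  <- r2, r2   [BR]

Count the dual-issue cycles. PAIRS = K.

PAIRS = 3

0. sll;sll @i0&i1  | 2-wide
1. xor @i2  | RAW r2
2. and @i3  | RAW+WAW r4
3. mulh @i4  | no-port MUL/MUL
4. mulh @i5  | RAW r0
5. beq;mul @i6&i7  | 2-wide
6. add;or @i8&i9  | 2-wide
7. st @i10  | no-port MEM/BR
8. bne @i11  | no-port BR/BR
9. bne @i12  | tail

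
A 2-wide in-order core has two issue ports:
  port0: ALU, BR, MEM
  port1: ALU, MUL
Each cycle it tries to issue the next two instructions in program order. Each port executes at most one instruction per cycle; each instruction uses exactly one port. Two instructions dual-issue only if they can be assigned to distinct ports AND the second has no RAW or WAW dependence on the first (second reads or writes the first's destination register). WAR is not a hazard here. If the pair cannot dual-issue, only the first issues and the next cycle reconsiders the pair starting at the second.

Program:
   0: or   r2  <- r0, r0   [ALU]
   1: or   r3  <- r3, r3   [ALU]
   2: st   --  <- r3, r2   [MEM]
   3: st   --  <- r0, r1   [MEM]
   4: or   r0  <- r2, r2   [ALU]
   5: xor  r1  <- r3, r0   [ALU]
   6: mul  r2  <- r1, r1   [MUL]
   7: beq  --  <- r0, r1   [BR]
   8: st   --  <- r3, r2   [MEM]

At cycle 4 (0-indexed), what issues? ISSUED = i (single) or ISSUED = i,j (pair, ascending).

ISSUED = 6,7

0. or/or @i0/i1  | dual
1. st @i2  | no-port MEM/MEM
2. st/or @i3/i4  | dual
3. xor @i5  | RAW r1
4. mul/beq @i6/i7  | dual
5. st @i8  | tail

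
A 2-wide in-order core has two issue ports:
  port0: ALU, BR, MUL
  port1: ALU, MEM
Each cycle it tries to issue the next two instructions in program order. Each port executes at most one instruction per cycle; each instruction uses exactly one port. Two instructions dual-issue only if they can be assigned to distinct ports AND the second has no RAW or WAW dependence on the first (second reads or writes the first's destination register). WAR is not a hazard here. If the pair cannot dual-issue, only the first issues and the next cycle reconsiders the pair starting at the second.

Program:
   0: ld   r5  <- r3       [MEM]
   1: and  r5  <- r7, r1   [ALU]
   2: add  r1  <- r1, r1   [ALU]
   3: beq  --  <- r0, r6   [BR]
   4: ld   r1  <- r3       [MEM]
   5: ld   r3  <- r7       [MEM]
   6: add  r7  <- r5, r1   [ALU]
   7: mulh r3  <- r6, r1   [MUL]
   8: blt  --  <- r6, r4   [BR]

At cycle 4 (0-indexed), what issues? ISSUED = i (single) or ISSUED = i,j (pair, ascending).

0. ld @i0  | WAW r5
1. and add @i1+i2  | dual
2. beq ld @i3+i4  | dual
3. ld add @i5+i6  | dual
4. mulh @i7  | no-port MUL/BR
5. blt @i8  | tail

ISSUED = 7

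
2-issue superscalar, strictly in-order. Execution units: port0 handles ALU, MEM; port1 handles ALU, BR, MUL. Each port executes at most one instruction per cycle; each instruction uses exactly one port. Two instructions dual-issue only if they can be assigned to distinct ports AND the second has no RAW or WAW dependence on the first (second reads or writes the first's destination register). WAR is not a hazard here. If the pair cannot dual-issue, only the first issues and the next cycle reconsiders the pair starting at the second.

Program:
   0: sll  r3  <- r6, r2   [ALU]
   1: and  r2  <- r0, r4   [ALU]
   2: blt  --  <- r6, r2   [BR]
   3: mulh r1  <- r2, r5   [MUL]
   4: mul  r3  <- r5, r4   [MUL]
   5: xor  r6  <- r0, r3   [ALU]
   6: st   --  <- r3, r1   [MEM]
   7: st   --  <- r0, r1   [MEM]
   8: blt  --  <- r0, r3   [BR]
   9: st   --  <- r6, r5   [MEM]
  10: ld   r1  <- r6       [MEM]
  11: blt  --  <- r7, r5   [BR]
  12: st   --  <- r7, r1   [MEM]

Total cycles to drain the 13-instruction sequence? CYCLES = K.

CYCLES = 9

0. sll/and @i0/i1  | pair
1. blt @i2  | no-port BR/MUL
2. mulh @i3  | no-port MUL/MUL
3. mul @i4  | RAW r3
4. xor/st @i5/i6  | pair
5. st/blt @i7/i8  | pair
6. st @i9  | no-port MEM/MEM
7. ld/blt @i10/i11  | pair
8. st @i12  | tail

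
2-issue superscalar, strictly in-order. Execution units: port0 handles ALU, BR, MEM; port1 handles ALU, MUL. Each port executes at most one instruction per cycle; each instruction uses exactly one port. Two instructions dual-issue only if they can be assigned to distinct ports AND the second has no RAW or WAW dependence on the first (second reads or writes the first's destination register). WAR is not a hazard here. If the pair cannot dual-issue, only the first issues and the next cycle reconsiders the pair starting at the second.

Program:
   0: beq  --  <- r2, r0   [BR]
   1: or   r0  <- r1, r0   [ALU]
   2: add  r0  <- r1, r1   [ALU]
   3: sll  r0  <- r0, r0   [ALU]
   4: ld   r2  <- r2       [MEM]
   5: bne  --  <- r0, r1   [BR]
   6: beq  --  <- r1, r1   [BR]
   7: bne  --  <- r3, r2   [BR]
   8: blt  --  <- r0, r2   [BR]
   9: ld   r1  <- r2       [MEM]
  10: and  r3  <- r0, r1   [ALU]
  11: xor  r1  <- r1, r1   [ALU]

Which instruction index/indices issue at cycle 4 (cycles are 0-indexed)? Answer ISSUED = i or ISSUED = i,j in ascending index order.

#0 head=0: beq.BR/or.ALU i0/i1 pair
#1 head=2: add.ALU i2 RAW+WAW r0
#2 head=3: sll.ALU/ld.MEM i3/i4 pair
#3 head=5: bne.BR i5 no-port BR/BR
#4 head=6: beq.BR i6 no-port BR/BR
#5 head=7: bne.BR i7 no-port BR/BR
#6 head=8: blt.BR i8 no-port BR/MEM
#7 head=9: ld.MEM i9 RAW r1
#8 head=10: and.ALU/xor.ALU i10/i11 pair

ISSUED = 6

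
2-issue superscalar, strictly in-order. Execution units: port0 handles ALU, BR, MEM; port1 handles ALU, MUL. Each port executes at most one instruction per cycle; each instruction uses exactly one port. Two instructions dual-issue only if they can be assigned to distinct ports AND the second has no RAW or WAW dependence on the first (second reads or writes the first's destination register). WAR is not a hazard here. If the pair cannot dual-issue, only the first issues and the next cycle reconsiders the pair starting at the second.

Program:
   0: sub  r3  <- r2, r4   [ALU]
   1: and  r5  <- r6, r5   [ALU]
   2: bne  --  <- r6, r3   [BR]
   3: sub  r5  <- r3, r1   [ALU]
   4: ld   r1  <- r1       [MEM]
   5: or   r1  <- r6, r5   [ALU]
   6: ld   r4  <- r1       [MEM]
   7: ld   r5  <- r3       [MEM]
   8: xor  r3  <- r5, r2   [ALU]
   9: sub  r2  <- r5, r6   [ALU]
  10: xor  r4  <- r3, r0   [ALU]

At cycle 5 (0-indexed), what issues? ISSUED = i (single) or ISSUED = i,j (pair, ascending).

ISSUED = 7

[0] i0/i1  sub.ALU/and.ALU  -- pair
[1] i2/i3  bne.BR/sub.ALU  -- pair
[2] i4  ld.MEM  -- WAW r1
[3] i5  or.ALU  -- RAW r1
[4] i6  ld.MEM  -- no-port MEM/MEM
[5] i7  ld.MEM  -- RAW r5
[6] i8/i9  xor.ALU/sub.ALU  -- pair
[7] i10  xor.ALU  -- tail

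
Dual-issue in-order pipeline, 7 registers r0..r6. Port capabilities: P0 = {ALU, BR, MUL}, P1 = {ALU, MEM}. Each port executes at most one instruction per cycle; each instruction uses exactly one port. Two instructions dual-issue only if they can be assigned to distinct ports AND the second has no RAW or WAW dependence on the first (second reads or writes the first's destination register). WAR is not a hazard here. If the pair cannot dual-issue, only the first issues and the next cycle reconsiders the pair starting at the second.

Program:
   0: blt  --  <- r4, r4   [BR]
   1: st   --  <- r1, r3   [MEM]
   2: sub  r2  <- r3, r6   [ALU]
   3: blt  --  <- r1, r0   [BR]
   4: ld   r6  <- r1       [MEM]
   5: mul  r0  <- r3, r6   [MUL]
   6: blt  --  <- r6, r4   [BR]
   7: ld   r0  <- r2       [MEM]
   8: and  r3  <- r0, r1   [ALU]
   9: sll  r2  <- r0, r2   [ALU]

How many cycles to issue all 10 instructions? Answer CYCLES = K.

CYCLES = 6

c0: i0,i1 blt/st  dual
c1: i2,i3 sub/blt  dual
c2: i4 ld  RAW r6
c3: i5 mul  no-port MUL/BR
c4: i6,i7 blt/ld  dual
c5: i8,i9 and/sll  dual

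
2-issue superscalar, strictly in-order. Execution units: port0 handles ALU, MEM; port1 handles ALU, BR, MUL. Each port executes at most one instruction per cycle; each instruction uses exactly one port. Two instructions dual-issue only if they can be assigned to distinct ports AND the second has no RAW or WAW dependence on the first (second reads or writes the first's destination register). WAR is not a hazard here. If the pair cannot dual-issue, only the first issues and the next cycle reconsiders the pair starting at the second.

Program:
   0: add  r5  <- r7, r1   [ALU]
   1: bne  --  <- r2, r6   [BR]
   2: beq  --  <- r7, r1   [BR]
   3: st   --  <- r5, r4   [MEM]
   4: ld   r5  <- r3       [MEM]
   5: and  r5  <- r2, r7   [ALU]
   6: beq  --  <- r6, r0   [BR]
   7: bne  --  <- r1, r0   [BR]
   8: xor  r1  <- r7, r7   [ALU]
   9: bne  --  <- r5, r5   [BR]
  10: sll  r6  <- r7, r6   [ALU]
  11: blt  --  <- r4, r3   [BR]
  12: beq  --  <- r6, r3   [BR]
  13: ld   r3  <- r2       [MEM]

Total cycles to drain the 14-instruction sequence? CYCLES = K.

[0] i0&i1  add.ALU;bne.BR  -- dual
[1] i2&i3  beq.BR;st.MEM  -- dual
[2] i4  ld.MEM  -- WAW r5
[3] i5&i6  and.ALU;beq.BR  -- dual
[4] i7&i8  bne.BR;xor.ALU  -- dual
[5] i9&i10  bne.BR;sll.ALU  -- dual
[6] i11  blt.BR  -- no-port BR/BR
[7] i12&i13  beq.BR;ld.MEM  -- dual

CYCLES = 8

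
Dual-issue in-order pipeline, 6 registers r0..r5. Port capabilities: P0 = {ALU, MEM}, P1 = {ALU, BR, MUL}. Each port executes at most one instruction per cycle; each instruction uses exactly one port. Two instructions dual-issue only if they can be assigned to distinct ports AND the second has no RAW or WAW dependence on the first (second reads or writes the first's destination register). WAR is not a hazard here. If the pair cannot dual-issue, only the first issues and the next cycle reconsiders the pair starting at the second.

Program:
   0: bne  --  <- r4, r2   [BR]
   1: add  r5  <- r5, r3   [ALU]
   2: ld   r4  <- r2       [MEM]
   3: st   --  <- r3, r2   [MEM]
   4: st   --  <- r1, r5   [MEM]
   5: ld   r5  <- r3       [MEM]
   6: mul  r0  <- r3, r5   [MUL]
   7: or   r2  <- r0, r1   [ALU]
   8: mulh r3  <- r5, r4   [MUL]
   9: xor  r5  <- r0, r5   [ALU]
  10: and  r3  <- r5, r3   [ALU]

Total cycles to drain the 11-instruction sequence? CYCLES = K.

t=0 i0+i1:bne.BR/add.ALU ; dual
t=1 i2:ld.MEM ; no-port MEM/MEM
t=2 i3:st.MEM ; no-port MEM/MEM
t=3 i4:st.MEM ; no-port MEM/MEM
t=4 i5:ld.MEM ; RAW r5
t=5 i6:mul.MUL ; RAW r0
t=6 i7+i8:or.ALU/mulh.MUL ; dual
t=7 i9:xor.ALU ; RAW r5
t=8 i10:and.ALU ; tail

CYCLES = 9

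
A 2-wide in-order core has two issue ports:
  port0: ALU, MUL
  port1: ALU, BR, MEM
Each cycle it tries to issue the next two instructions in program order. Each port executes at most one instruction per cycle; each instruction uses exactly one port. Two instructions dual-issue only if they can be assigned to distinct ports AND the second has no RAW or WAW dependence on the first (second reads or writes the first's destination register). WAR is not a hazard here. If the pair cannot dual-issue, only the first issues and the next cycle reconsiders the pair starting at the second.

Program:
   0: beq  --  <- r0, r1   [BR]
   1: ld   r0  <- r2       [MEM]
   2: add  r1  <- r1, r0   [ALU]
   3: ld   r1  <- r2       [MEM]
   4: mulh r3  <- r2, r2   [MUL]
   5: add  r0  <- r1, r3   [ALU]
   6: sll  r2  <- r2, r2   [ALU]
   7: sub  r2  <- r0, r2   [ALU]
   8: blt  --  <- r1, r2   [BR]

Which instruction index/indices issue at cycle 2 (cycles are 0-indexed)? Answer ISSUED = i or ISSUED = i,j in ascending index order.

#0 head=0: beq.BR i0 no-port BR/MEM
#1 head=1: ld.MEM i1 RAW r0
#2 head=2: add.ALU i2 WAW r1
#3 head=3: ld.MEM/mulh.MUL i3/i4 pair
#4 head=5: add.ALU/sll.ALU i5/i6 pair
#5 head=7: sub.ALU i7 RAW r2
#6 head=8: blt.BR i8 tail

ISSUED = 2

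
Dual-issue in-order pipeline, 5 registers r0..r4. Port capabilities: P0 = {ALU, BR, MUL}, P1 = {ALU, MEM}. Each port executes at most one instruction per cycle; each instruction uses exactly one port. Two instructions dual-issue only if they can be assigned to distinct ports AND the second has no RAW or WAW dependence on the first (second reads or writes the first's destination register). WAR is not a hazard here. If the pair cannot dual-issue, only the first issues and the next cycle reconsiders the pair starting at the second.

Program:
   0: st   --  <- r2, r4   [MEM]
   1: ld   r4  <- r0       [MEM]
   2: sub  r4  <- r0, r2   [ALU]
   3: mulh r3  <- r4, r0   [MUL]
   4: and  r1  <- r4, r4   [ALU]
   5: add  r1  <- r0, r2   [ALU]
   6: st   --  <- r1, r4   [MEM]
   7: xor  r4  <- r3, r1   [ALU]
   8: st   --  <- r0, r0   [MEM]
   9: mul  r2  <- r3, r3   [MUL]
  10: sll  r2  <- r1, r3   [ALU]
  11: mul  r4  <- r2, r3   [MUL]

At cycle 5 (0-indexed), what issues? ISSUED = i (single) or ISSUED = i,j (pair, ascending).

ISSUED = 6,7

c0: i0 st  no-port MEM/MEM
c1: i1 ld  WAW r4
c2: i2 sub  RAW r4
c3: i3&i4 mulh+and  2-wide
c4: i5 add  RAW r1
c5: i6&i7 st+xor  2-wide
c6: i8&i9 st+mul  2-wide
c7: i10 sll  RAW r2
c8: i11 mul  tail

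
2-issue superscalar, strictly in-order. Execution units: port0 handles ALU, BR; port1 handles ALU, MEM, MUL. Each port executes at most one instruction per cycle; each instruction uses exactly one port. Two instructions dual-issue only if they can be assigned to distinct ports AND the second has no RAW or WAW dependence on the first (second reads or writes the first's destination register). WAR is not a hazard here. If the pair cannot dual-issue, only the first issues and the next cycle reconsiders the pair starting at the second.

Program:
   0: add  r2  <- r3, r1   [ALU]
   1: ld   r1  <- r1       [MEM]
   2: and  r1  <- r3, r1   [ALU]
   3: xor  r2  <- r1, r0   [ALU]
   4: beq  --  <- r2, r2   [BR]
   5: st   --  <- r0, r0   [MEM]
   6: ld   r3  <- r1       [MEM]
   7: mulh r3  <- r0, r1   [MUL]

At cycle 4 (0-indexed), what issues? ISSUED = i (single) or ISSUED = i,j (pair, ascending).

#0 head=0: add.ALU/ld.MEM i0&i1 pair
#1 head=2: and.ALU i2 RAW r1
#2 head=3: xor.ALU i3 RAW r2
#3 head=4: beq.BR/st.MEM i4&i5 pair
#4 head=6: ld.MEM i6 no-port MEM/MUL
#5 head=7: mulh.MUL i7 tail

ISSUED = 6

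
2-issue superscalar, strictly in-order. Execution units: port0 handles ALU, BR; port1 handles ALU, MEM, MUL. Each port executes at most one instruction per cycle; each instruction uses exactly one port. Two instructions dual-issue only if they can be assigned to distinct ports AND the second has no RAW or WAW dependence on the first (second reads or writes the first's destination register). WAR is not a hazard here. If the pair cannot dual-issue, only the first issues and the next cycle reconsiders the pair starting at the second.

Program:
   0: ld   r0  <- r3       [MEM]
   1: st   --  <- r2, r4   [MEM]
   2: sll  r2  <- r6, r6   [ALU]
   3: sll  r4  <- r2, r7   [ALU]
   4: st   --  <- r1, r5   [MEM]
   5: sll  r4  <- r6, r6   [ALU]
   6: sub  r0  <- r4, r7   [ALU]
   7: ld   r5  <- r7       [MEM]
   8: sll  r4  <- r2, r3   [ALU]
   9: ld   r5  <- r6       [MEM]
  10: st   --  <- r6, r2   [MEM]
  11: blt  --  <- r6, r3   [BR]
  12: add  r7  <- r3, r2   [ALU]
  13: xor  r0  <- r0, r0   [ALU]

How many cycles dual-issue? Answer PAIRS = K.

PAIRS = 6

c0: i0 ld  no-port MEM/MEM
c1: i1/i2 st+sll  dual
c2: i3/i4 sll+st  dual
c3: i5 sll  RAW r4
c4: i6/i7 sub+ld  dual
c5: i8/i9 sll+ld  dual
c6: i10/i11 st+blt  dual
c7: i12/i13 add+xor  dual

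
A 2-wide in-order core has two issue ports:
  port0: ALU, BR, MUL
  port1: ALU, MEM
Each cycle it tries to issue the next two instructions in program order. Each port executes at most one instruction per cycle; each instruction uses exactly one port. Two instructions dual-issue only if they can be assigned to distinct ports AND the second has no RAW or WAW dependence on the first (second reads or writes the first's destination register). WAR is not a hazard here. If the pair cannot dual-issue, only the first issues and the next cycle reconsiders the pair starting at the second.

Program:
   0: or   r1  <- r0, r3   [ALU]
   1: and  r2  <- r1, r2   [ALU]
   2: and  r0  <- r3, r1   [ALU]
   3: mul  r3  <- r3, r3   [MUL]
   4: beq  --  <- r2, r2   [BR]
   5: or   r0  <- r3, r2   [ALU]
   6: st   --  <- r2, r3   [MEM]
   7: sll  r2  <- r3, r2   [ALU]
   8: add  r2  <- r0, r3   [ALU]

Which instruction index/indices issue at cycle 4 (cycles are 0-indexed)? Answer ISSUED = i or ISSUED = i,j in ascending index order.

#0 head=0: or i0 RAW r1
#1 head=1: and and i1/i2 2-wide
#2 head=3: mul i3 no-port MUL/BR
#3 head=4: beq or i4/i5 2-wide
#4 head=6: st sll i6/i7 2-wide
#5 head=8: add i8 tail

ISSUED = 6,7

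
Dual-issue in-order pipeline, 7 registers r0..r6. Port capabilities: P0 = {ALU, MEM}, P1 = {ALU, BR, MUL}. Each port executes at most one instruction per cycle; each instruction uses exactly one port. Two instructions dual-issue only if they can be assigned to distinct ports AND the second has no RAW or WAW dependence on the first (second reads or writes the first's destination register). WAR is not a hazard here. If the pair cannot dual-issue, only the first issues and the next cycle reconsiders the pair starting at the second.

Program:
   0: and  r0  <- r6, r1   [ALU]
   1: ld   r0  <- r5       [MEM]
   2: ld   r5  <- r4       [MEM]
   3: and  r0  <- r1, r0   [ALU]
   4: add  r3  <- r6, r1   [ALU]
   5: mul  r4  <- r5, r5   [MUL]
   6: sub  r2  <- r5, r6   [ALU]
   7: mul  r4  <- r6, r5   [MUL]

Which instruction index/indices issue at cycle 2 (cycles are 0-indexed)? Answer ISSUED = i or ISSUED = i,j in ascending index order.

c0: i0 and.ALU  WAW r0
c1: i1 ld.MEM  no-port MEM/MEM
c2: i2/i3 ld.MEM and.ALU  dual
c3: i4/i5 add.ALU mul.MUL  dual
c4: i6/i7 sub.ALU mul.MUL  dual

ISSUED = 2,3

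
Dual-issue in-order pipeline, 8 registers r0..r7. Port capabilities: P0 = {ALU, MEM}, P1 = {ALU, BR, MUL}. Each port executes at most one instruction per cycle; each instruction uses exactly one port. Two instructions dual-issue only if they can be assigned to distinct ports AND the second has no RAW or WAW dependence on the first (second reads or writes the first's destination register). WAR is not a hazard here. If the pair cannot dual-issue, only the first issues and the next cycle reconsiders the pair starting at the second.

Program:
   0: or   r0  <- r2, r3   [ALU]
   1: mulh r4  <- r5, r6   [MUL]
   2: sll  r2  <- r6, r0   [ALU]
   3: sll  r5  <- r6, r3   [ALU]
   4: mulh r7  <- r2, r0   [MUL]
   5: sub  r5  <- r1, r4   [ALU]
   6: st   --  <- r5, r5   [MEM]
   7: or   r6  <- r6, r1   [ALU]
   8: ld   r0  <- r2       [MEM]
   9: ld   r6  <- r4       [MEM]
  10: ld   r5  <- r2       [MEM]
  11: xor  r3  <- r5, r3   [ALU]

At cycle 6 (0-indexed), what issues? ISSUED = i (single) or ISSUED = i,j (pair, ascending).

ISSUED = 10

[0] i0/i1  or.ALU/mulh.MUL  -- dual
[1] i2/i3  sll.ALU/sll.ALU  -- dual
[2] i4/i5  mulh.MUL/sub.ALU  -- dual
[3] i6/i7  st.MEM/or.ALU  -- dual
[4] i8  ld.MEM  -- no-port MEM/MEM
[5] i9  ld.MEM  -- no-port MEM/MEM
[6] i10  ld.MEM  -- RAW r5
[7] i11  xor.ALU  -- tail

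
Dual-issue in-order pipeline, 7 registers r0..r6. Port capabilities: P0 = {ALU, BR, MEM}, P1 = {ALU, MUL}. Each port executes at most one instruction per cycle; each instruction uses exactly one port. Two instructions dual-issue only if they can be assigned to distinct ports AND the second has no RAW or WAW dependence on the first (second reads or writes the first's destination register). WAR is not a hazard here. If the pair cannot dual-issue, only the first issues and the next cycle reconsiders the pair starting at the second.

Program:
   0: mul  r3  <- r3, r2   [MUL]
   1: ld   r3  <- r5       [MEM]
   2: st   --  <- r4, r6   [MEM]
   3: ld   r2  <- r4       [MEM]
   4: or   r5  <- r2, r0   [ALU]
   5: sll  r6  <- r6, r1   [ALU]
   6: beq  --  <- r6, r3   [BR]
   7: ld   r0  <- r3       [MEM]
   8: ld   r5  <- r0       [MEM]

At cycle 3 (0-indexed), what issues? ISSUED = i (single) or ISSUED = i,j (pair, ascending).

  cy0 -> i0 (mul.MUL) WAW r3
  cy1 -> i1 (ld.MEM) no-port MEM/MEM
  cy2 -> i2 (st.MEM) no-port MEM/MEM
  cy3 -> i3 (ld.MEM) RAW r2
  cy4 -> i4+i5 (or.ALU;sll.ALU) pair
  cy5 -> i6 (beq.BR) no-port BR/MEM
  cy6 -> i7 (ld.MEM) no-port MEM/MEM
  cy7 -> i8 (ld.MEM) tail

ISSUED = 3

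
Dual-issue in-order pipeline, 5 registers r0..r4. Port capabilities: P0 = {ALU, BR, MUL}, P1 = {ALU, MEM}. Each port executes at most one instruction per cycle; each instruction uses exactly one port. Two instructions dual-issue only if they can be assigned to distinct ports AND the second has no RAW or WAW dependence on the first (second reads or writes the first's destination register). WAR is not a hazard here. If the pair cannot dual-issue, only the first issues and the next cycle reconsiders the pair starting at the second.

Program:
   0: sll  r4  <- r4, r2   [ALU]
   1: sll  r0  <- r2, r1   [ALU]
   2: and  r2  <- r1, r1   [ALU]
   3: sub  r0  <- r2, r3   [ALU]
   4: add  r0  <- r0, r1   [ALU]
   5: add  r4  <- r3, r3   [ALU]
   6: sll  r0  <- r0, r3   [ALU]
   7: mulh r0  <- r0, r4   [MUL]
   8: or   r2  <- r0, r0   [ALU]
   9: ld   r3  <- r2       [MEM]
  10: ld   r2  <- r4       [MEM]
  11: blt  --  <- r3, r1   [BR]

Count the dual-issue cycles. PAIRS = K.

PAIRS = 3

0. sll+sll @i0&i1  | dual
1. and @i2  | RAW r2
2. sub @i3  | RAW+WAW r0
3. add+add @i4&i5  | dual
4. sll @i6  | RAW+WAW r0
5. mulh @i7  | RAW r0
6. or @i8  | RAW r2
7. ld @i9  | no-port MEM/MEM
8. ld+blt @i10&i11  | dual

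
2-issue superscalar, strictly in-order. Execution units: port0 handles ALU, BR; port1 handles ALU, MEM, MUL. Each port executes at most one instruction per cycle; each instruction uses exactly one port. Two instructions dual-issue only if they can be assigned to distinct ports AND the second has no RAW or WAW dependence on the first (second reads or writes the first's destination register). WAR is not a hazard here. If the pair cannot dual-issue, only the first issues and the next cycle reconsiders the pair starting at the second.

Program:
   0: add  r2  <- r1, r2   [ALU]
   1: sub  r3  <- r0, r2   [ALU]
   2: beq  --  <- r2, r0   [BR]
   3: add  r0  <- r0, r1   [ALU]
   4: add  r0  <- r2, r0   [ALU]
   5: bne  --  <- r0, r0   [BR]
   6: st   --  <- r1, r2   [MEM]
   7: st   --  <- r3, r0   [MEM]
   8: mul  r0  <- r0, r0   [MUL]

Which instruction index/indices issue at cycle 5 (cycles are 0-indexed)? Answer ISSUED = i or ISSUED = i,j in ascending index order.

0. add @i0  | RAW r2
1. sub beq @i1+i2  | dual
2. add @i3  | RAW+WAW r0
3. add @i4  | RAW r0
4. bne st @i5+i6  | dual
5. st @i7  | no-port MEM/MUL
6. mul @i8  | tail

ISSUED = 7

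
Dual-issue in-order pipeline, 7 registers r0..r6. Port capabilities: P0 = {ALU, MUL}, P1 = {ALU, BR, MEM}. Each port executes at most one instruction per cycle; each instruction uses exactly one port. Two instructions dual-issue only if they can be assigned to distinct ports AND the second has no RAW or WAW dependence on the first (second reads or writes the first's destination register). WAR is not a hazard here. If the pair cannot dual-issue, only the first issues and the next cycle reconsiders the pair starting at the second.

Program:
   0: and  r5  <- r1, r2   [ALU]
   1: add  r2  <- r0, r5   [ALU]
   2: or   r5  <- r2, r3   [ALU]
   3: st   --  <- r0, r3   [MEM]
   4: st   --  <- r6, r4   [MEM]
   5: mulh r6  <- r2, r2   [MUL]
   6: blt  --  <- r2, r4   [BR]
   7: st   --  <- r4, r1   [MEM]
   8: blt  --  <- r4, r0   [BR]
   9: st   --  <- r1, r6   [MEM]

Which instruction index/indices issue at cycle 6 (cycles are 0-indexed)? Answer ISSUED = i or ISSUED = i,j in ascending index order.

  cy0 -> i0 (and.ALU) RAW r5
  cy1 -> i1 (add.ALU) RAW r2
  cy2 -> i2,i3 (or.ALU st.MEM) pair
  cy3 -> i4,i5 (st.MEM mulh.MUL) pair
  cy4 -> i6 (blt.BR) no-port BR/MEM
  cy5 -> i7 (st.MEM) no-port MEM/BR
  cy6 -> i8 (blt.BR) no-port BR/MEM
  cy7 -> i9 (st.MEM) tail

ISSUED = 8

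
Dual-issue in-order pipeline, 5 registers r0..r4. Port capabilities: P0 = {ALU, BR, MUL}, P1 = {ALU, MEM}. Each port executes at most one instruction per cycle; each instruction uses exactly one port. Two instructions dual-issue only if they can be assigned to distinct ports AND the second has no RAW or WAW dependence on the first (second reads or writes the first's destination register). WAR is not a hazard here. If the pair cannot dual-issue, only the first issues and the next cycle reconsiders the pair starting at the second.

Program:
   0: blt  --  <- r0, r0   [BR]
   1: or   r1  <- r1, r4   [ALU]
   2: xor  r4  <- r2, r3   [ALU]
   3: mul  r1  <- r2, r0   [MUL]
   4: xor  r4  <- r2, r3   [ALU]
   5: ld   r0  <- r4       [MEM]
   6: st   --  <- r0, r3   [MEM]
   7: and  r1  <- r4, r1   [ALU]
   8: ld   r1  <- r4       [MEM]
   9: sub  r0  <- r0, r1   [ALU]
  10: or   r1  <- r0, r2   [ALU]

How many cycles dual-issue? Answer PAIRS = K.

PAIRS = 3

0. blt;or @i0/i1  | 2-wide
1. xor;mul @i2/i3  | 2-wide
2. xor @i4  | RAW r4
3. ld @i5  | no-port MEM/MEM
4. st;and @i6/i7  | 2-wide
5. ld @i8  | RAW r1
6. sub @i9  | RAW r0
7. or @i10  | tail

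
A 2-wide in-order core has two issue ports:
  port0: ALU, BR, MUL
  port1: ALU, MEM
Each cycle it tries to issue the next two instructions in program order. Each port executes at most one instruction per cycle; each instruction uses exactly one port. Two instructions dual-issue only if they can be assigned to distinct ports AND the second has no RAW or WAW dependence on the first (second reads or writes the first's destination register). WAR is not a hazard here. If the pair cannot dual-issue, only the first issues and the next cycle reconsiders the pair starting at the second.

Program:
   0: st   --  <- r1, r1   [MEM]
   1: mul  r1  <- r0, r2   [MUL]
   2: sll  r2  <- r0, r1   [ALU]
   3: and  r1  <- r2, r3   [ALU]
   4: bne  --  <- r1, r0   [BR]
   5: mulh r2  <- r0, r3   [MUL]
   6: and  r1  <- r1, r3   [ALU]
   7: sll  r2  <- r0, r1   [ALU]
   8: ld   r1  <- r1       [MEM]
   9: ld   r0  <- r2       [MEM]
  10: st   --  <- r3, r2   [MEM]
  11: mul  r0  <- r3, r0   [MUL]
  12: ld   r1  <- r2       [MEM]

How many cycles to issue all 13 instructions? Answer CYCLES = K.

CYCLES = 9

t=0 i0/i1:st.MEM/mul.MUL ; dual
t=1 i2:sll.ALU ; RAW r2
t=2 i3:and.ALU ; RAW r1
t=3 i4:bne.BR ; no-port BR/MUL
t=4 i5/i6:mulh.MUL/and.ALU ; dual
t=5 i7/i8:sll.ALU/ld.MEM ; dual
t=6 i9:ld.MEM ; no-port MEM/MEM
t=7 i10/i11:st.MEM/mul.MUL ; dual
t=8 i12:ld.MEM ; tail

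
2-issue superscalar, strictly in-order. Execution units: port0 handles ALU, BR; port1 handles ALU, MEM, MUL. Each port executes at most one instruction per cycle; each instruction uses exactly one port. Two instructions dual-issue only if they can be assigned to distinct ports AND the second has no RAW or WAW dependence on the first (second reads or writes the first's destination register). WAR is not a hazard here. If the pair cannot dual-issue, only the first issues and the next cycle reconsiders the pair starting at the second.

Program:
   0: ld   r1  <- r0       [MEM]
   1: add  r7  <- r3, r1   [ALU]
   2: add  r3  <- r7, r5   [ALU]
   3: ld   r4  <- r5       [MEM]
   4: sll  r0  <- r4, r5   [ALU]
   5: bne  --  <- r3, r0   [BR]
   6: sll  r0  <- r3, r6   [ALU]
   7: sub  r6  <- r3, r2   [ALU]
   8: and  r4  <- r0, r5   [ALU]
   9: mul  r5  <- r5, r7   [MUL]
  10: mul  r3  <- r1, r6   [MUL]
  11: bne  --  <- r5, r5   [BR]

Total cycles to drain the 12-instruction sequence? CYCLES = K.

CYCLES = 8

0. ld @i0  | RAW r1
1. add @i1  | RAW r7
2. add/ld @i2,i3  | dual
3. sll @i4  | RAW r0
4. bne/sll @i5,i6  | dual
5. sub/and @i7,i8  | dual
6. mul @i9  | no-port MUL/MUL
7. mul/bne @i10,i11  | dual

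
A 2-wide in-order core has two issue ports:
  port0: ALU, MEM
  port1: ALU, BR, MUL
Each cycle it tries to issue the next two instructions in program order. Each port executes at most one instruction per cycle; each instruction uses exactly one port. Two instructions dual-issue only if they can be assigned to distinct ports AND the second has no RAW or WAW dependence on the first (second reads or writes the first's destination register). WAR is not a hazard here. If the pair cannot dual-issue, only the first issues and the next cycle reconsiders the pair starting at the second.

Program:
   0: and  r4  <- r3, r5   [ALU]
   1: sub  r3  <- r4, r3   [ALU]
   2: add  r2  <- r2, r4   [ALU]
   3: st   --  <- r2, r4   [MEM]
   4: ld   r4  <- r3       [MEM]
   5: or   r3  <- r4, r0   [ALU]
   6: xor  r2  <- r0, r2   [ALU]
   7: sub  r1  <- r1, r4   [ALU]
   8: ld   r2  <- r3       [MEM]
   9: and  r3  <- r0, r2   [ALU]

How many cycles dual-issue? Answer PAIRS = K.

PAIRS = 3

c0: i0 and  RAW r4
c1: i1/i2 sub;add  2-wide
c2: i3 st  no-port MEM/MEM
c3: i4 ld  RAW r4
c4: i5/i6 or;xor  2-wide
c5: i7/i8 sub;ld  2-wide
c6: i9 and  tail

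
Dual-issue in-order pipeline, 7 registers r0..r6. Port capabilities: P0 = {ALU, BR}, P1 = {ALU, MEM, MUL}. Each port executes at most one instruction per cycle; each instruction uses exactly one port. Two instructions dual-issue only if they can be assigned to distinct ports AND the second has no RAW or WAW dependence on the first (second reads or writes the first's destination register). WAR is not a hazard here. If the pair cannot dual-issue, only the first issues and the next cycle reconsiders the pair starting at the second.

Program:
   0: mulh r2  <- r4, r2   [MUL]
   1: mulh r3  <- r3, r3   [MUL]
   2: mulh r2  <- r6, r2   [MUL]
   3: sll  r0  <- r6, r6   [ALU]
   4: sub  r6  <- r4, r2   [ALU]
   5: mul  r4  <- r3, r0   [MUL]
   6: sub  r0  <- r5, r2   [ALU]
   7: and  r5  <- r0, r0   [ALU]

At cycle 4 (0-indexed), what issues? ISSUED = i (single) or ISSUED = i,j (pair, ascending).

c0: i0 mulh  no-port MUL/MUL
c1: i1 mulh  no-port MUL/MUL
c2: i2/i3 mulh+sll  dual
c3: i4/i5 sub+mul  dual
c4: i6 sub  RAW r0
c5: i7 and  tail

ISSUED = 6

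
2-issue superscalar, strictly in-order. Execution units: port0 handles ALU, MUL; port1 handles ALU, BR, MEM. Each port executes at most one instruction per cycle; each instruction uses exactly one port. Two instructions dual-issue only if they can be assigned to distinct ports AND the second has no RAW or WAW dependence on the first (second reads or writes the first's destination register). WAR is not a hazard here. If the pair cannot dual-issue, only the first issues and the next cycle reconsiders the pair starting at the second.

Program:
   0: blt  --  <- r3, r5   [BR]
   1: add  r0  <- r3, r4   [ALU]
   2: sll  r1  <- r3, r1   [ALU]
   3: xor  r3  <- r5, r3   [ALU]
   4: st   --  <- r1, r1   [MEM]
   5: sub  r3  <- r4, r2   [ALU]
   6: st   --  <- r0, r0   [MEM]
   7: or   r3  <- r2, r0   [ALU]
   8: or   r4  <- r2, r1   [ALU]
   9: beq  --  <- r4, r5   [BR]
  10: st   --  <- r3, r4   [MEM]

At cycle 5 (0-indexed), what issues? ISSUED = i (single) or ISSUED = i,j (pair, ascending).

ISSUED = 9

0. blt+add @i0/i1  | 2-wide
1. sll+xor @i2/i3  | 2-wide
2. st+sub @i4/i5  | 2-wide
3. st+or @i6/i7  | 2-wide
4. or @i8  | RAW r4
5. beq @i9  | no-port BR/MEM
6. st @i10  | tail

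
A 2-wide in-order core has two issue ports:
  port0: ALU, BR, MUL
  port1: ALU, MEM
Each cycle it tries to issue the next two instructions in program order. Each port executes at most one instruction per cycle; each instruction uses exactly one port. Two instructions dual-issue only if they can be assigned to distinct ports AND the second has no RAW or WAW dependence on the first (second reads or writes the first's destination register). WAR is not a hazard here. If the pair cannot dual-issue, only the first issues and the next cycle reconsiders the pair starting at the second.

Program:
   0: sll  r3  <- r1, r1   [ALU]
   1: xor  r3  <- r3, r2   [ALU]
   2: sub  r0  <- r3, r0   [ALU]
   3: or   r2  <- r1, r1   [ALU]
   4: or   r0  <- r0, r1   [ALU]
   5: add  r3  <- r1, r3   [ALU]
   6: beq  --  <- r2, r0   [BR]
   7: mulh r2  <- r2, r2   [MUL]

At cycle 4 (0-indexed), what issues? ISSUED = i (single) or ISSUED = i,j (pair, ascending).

ISSUED = 6

#0 head=0: sll.ALU i0 RAW+WAW r3
#1 head=1: xor.ALU i1 RAW r3
#2 head=2: sub.ALU/or.ALU i2,i3 dual
#3 head=4: or.ALU/add.ALU i4,i5 dual
#4 head=6: beq.BR i6 no-port BR/MUL
#5 head=7: mulh.MUL i7 tail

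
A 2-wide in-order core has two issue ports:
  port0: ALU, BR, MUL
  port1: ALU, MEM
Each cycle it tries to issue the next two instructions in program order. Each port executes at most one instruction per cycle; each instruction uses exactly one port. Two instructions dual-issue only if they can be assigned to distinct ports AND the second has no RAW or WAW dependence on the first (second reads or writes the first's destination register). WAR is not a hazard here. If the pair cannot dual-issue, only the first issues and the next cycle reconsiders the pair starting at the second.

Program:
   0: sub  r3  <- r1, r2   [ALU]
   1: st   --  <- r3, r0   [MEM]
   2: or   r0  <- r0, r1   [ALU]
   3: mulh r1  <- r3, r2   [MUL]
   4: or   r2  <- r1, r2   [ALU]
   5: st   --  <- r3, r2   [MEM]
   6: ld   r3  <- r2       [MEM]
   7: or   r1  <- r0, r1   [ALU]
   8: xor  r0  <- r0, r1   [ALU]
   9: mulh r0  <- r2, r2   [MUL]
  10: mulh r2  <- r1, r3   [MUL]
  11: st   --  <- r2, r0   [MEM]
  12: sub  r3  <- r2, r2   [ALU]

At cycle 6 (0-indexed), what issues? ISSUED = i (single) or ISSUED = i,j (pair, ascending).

ISSUED = 8

[0] i0  sub.ALU  -- RAW r3
[1] i1+i2  st.MEM+or.ALU  -- dual
[2] i3  mulh.MUL  -- RAW r1
[3] i4  or.ALU  -- RAW r2
[4] i5  st.MEM  -- no-port MEM/MEM
[5] i6+i7  ld.MEM+or.ALU  -- dual
[6] i8  xor.ALU  -- WAW r0
[7] i9  mulh.MUL  -- no-port MUL/MUL
[8] i10  mulh.MUL  -- RAW r2
[9] i11+i12  st.MEM+sub.ALU  -- dual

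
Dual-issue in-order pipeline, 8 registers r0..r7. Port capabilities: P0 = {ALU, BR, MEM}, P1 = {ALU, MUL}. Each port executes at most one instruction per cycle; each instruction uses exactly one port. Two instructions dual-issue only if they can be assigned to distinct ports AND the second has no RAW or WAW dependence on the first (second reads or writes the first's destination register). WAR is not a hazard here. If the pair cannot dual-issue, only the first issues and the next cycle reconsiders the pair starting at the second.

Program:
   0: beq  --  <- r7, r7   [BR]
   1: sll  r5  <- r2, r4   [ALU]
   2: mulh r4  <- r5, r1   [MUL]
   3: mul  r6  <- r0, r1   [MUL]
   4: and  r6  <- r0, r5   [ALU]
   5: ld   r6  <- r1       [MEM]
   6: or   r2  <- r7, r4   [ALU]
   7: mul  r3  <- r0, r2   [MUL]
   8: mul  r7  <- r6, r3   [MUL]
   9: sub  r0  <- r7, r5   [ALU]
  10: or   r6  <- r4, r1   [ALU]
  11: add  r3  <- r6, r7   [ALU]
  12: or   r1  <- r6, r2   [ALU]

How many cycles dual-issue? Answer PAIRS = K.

PAIRS = 4

  cy0 -> i0+i1 (beq.BR/sll.ALU) 2-wide
  cy1 -> i2 (mulh.MUL) no-port MUL/MUL
  cy2 -> i3 (mul.MUL) WAW r6
  cy3 -> i4 (and.ALU) WAW r6
  cy4 -> i5+i6 (ld.MEM/or.ALU) 2-wide
  cy5 -> i7 (mul.MUL) no-port MUL/MUL
  cy6 -> i8 (mul.MUL) RAW r7
  cy7 -> i9+i10 (sub.ALU/or.ALU) 2-wide
  cy8 -> i11+i12 (add.ALU/or.ALU) 2-wide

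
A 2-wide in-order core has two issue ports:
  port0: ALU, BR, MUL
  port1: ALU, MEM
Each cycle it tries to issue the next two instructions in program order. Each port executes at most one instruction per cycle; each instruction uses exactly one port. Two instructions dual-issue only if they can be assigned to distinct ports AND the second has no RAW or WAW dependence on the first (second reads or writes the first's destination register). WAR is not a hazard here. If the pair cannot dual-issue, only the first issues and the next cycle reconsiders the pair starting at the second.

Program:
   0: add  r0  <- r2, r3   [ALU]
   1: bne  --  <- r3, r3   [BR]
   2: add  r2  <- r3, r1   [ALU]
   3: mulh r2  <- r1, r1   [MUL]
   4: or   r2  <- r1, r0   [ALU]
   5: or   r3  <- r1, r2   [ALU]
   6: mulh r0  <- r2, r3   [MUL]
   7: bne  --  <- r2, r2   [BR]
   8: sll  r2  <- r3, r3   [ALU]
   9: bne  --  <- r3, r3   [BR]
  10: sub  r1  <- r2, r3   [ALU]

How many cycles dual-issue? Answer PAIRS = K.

#0 head=0: add.ALU;bne.BR i0,i1 pair
#1 head=2: add.ALU i2 WAW r2
#2 head=3: mulh.MUL i3 WAW r2
#3 head=4: or.ALU i4 RAW r2
#4 head=5: or.ALU i5 RAW r3
#5 head=6: mulh.MUL i6 no-port MUL/BR
#6 head=7: bne.BR;sll.ALU i7,i8 pair
#7 head=9: bne.BR;sub.ALU i9,i10 pair

PAIRS = 3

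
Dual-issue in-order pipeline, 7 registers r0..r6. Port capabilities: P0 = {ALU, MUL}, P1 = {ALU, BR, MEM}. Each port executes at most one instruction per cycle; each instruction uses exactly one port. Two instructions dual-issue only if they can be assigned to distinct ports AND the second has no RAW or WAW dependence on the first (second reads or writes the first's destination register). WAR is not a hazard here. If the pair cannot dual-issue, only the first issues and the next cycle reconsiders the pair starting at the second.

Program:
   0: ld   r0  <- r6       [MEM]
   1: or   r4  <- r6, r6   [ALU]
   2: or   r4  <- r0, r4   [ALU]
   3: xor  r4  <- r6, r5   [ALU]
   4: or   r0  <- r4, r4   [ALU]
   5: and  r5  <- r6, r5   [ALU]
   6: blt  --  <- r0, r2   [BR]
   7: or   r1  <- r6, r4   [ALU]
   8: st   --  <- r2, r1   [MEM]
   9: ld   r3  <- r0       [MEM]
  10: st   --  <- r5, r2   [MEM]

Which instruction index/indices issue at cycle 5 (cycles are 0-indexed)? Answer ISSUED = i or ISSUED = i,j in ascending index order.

t=0 i0/i1:ld+or ; dual
t=1 i2:or ; WAW r4
t=2 i3:xor ; RAW r4
t=3 i4/i5:or+and ; dual
t=4 i6/i7:blt+or ; dual
t=5 i8:st ; no-port MEM/MEM
t=6 i9:ld ; no-port MEM/MEM
t=7 i10:st ; tail

ISSUED = 8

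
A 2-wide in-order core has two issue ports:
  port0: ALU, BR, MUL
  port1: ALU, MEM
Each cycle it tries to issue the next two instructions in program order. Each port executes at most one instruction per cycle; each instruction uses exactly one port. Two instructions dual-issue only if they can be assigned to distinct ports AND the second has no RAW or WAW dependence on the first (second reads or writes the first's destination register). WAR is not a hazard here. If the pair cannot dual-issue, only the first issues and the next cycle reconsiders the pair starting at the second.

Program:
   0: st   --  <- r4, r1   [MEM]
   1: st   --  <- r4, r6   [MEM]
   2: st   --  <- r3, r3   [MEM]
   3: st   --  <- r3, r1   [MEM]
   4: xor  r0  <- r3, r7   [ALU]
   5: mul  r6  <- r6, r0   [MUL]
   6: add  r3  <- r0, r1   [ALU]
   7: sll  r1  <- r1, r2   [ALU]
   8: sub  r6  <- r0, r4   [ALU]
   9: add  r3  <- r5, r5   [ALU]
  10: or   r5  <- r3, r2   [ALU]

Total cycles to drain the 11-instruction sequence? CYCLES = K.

#0 head=0: st i0 no-port MEM/MEM
#1 head=1: st i1 no-port MEM/MEM
#2 head=2: st i2 no-port MEM/MEM
#3 head=3: st xor i3+i4 2-wide
#4 head=5: mul add i5+i6 2-wide
#5 head=7: sll sub i7+i8 2-wide
#6 head=9: add i9 RAW r3
#7 head=10: or i10 tail

CYCLES = 8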